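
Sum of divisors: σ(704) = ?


Divisors of 704: 1, 2, 4, 8, 11, 16, 22, 32, 44, 64, 88, 176, 352, 704
Sum = 1 + 2 + 4 + 8 + 11 + 16 + 22 + 32 + 44 + 64 + 88 + 176 + 352 + 704 = 1524

σ(704) = 1524


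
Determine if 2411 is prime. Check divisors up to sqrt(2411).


Check divisors up to sqrt(2411) = 49.1019
No divisors found.
2411 is prime.

Yes, 2411 is prime


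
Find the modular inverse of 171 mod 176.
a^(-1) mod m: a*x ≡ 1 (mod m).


Use the extended Euclidean algorithm on (176, 171); each row r = 176*s + 171*t:
r=176, s=1, t=0
r=171, s=0, t=1
q=1: r=5, s=1, t=-1   [176*(1) + 171*(-1) = 5]
q=34: r=1, s=-34, t=35   [176*(-34) + 171*(35) = 1]
q=5: r=0, s=171, t=-176   [176*(171) + 171*(-176) = 0]
GCD = 1 with t = 35, so 171*(35) ≡ 1 (mod 176)
Inverse = 35 mod 176 = 35
Check: 171 * 35 = 5985 ≡ 1 (mod 176)

171^(-1) ≡ 35 (mod 176)


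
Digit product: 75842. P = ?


7 × 5 × 8 × 4 × 2 = 2240


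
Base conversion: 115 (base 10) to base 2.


115 (base 10) = 115 (decimal)
115 (decimal) = 1110011 (base 2)


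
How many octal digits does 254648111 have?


254648111 in base 8 = 1713317457
Number of digits = 10

10 digits (base 8)


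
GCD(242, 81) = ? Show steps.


242 = 2 * 81 + 80
81 = 1 * 80 + 1
80 = 80 * 1 + 0
GCD = 1


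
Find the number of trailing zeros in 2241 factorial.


floor(2241/5) = 448
floor(2241/25) = 89
floor(2241/125) = 17
floor(2241/625) = 3
Total = 557

557 trailing zeros


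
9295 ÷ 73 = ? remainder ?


9295 = 73 * 127 + 24
Check: 9271 + 24 = 9295

q = 127, r = 24


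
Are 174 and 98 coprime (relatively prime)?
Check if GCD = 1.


Euclidean algorithm:
174 = 1 * 98 + 76
98 = 1 * 76 + 22
76 = 3 * 22 + 10
22 = 2 * 10 + 2
10 = 5 * 2 + 0
GCD(174, 98) = 2

No, not coprime (GCD = 2)


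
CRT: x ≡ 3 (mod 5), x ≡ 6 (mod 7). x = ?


M = 5*7 = 35
M1 = M/5 = 7, M2 = M/7 = 5
M1^(-1) mod 5 = 3, M2^(-1) mod 7 = 3
x = 3*7*3 + 6*5*3 = 153
153 mod 35 = 13
Check: 13 mod 5 = 3 ✓, 13 mod 7 = 6 ✓

x ≡ 13 (mod 35)


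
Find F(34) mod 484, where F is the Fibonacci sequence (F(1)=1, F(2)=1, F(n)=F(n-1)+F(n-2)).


F(k) mod 484 for k=1..34:
1, 1, 2, 3, 5, 8, 13, 21, 34, 55, 89, 144, 233, 377, 126, 19, 145, 164, 309, 473, 298, 287, 101, 388, 5, 393, 398, 307, 221, 44, 265, 309, 90, 399
F(34) mod 484 = 399


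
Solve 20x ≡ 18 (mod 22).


GCD(20, 22) = 2 divides 18
Divide: 10x ≡ 9 (mod 11)
x ≡ 2 (mod 11)


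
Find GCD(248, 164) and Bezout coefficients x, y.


Tabular extended Euclidean (each row: r = 248*s + 164*t):
r=248, s=1, t=0
r=164, s=0, t=1
q=1: r=84, s=1, t=-1   [248*(1) + 164*(-1) = 84]
q=1: r=80, s=-1, t=2   [248*(-1) + 164*(2) = 80]
q=1: r=4, s=2, t=-3   [248*(2) + 164*(-3) = 4]
q=20: r=0, s=-41, t=62   [248*(-41) + 164*(62) = 0]
GCD = 4; from the row with r=4: x=2, y=-3
Check: 248*(2) + 164*(-3) = 496 - 492 = 4

GCD = 4, x = 2, y = -3


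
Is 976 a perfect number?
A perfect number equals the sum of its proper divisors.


Proper divisors of 976: 1, 2, 4, 8, 16, 61, 122, 244, 488
Sum = 1 + 2 + 4 + 8 + 16 + 61 + 122 + 244 + 488 = 946

No, 976 is not perfect (946 ≠ 976)


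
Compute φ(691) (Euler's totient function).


691 = 691
Prime factors: 691
φ(691) = 691 × (1-1/691)
= 691 × 690/691 = 690

φ(691) = 690


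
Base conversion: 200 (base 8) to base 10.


200 (base 8) = 128 (decimal)
128 (decimal) = 128 (base 10)


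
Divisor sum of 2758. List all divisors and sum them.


Divisors of 2758: 1, 2, 7, 14, 197, 394, 1379, 2758
Sum = 1 + 2 + 7 + 14 + 197 + 394 + 1379 + 2758 = 4752

σ(2758) = 4752


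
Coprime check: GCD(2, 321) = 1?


Euclidean algorithm:
321 = 160 * 2 + 1
2 = 2 * 1 + 0
GCD(2, 321) = 1

Yes, coprime (GCD = 1)


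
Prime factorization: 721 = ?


721 / 7 = 103
103 / 103 = 1
721 = 7 × 103


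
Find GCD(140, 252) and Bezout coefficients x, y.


Tabular extended Euclidean (each row: r = 140*s + 252*t):
r=140, s=1, t=0
r=252, s=0, t=1
q=0: r=140, s=1, t=0   [140*(1) + 252*(0) = 140]
q=1: r=112, s=-1, t=1   [140*(-1) + 252*(1) = 112]
q=1: r=28, s=2, t=-1   [140*(2) + 252*(-1) = 28]
q=4: r=0, s=-9, t=5   [140*(-9) + 252*(5) = 0]
GCD = 28; from the row with r=28: x=2, y=-1
Check: 140*(2) + 252*(-1) = 280 - 252 = 28

GCD = 28, x = 2, y = -1


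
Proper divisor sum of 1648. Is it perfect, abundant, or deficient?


Proper divisors: 1, 2, 4, 8, 16, 103, 206, 412, 824
Sum = 1 + 2 + 4 + 8 + 16 + 103 + 206 + 412 + 824 = 1576
1576 < 1648 → deficient

s(1648) = 1576 (deficient)


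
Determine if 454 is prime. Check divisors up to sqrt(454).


454 / 2 = 227 (exact division)
454 is NOT prime.

No, 454 is not prime


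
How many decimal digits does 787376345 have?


787376345 has 9 digits in base 10
floor(log10(787376345)) + 1 = floor(8.8962) + 1 = 9

9 digits (base 10)


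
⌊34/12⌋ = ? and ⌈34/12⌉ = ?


34/12 = 2.8333
floor = 2
ceil = 3

floor = 2, ceil = 3


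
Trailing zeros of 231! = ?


floor(231/5) = 46
floor(231/25) = 9
floor(231/125) = 1
Total = 56

56 trailing zeros


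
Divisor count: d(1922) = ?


1922 = 2^1 × 31^2
d(1922) = (1+1) × (2+1) = 6

6 divisors


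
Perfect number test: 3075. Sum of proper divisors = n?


Proper divisors of 3075: 1, 3, 5, 15, 25, 41, 75, 123, 205, 615, 1025
Sum = 1 + 3 + 5 + 15 + 25 + 41 + 75 + 123 + 205 + 615 + 1025 = 2133

No, 3075 is not perfect (2133 ≠ 3075)


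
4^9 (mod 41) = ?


4^1 mod 41 = 4
4^2 mod 41 = 16
4^3 mod 41 = 23
4^4 mod 41 = 10
4^5 mod 41 = 40
4^6 mod 41 = 37
4^7 mod 41 = 25
4^8 mod 41 = 18
4^9 mod 41 = 31


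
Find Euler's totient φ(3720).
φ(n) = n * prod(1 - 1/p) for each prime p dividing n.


3720 = 2^3 × 3 × 5 × 31
Prime factors: 2, 3, 5, 31
φ(3720) = 3720 × (1-1/2) × (1-1/3) × (1-1/5) × (1-1/31)
= 3720 × 1/2 × 2/3 × 4/5 × 30/31 = 960

φ(3720) = 960


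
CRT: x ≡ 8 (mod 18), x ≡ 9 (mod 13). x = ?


M = 18*13 = 234
M1 = M/18 = 13, M2 = M/13 = 18
M1^(-1) mod 18 = 7, M2^(-1) mod 13 = 8
x = 8*13*7 + 9*18*8 = 2024
2024 mod 234 = 152
Check: 152 mod 18 = 8 ✓, 152 mod 13 = 9 ✓

x ≡ 152 (mod 234)


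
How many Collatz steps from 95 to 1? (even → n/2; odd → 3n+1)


95 → 286 → 143 → 430 → 215 → 646 → 323 → 970 → 485 → 1456 → 728 → 364 → 182 → 91 → 274 → 137 → 412 → 206 → 103 → 310 → 155 → 466 → 233 → 700 → 350 → 175 → 526 → 263 → 790 → 395 → 1186 → 593 → 1780 → 890 → 445 → 1336 → 668 → 334 → 167 → 502 → 251 → 754 → 377 → 1132 → 566 → 283 → 850 → 425 → 1276 → 638 → 319 → 958 → 479 → 1438 → 719 → 2158 → 1079 → 3238 → 1619 → 4858 → 2429 → 7288 → 3644 → 1822 → 911 → 2734 → 1367 → 4102 → 2051 → 6154 → 3077 → 9232 → 4616 → 2308 → 1154 → 577 → 1732 → 866 → 433 → 1300 → 650 → 325 → 976 → 488 → 244 → 122 → 61 → 184 → 92 → 46 → 23 → 70 → 35 → 106 → 53 → 160 → 80 → 40 → 20 → 10 → 5 → 16 → 8 → 4 → 2 → 1
Total steps = 105

105 steps


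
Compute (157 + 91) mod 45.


157 + 91 = 248
248 mod 45 = 23


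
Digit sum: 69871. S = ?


6 + 9 + 8 + 7 + 1 = 31


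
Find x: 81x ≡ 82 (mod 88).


GCD(81, 88) = 1, unique solution
a^(-1) mod 88 = 25
x = 25 * 82 mod 88 = 26

x ≡ 26 (mod 88)


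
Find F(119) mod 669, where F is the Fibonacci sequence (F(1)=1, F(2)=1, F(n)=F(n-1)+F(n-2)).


F(k) mod 669 for k=1..119:
1, 1, 2, 3, 5, 8, 13, 21, 34, 55, 89, 144, 233, 377, 610, 318, 259, 577, 167, 75, 242, 317, 559, 207, 97, 304, 401, 36, 437, 473, 241, 45, 286, 331, 617, 279, 227, 506, 64, 570, 634, 535, 500, 366, 197, 563, 91, 654, 76, 61, 137, 198, 335, 533, 199, 63, 262, 325, 587, 243, 161, 404, 565, 300, 196, 496, 23, 519, 542, 392, 265, 657, 253, 241, 494, 66, 560, 626, 517, 474, 322, 127, 449, 576, 356, 263, 619, 213, 163, 376, 539, 246, 116, 362, 478, 171, 649, 151, 131, 282, 413, 26, 439, 465, 235, 31, 266, 297, 563, 191, 85, 276, 361, 637, 329, 297, 626, 254, 211
F(119) mod 669 = 211


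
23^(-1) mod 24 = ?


Use the extended Euclidean algorithm on (24, 23); each row r = 24*s + 23*t:
r=24, s=1, t=0
r=23, s=0, t=1
q=1: r=1, s=1, t=-1   [24*(1) + 23*(-1) = 1]
q=23: r=0, s=-23, t=24   [24*(-23) + 23*(24) = 0]
GCD = 1 with t = -1, so 23*(-1) ≡ 1 (mod 24)
Inverse = -1 mod 24 = 23
Check: 23 * 23 = 529 ≡ 1 (mod 24)

23^(-1) ≡ 23 (mod 24)


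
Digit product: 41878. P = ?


4 × 1 × 8 × 7 × 8 = 1792


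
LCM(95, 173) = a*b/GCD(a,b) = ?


GCD(95, 173) = 1
LCM = 95*173/1 = 16435/1 = 16435

LCM = 16435


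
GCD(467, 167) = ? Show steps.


467 = 2 * 167 + 133
167 = 1 * 133 + 34
133 = 3 * 34 + 31
34 = 1 * 31 + 3
31 = 10 * 3 + 1
3 = 3 * 1 + 0
GCD = 1


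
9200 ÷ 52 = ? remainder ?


9200 = 52 * 176 + 48
Check: 9152 + 48 = 9200

q = 176, r = 48


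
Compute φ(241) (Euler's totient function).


241 = 241
Prime factors: 241
φ(241) = 241 × (1-1/241)
= 241 × 240/241 = 240

φ(241) = 240


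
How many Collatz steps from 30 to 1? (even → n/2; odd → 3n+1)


30 → 15 → 46 → 23 → 70 → 35 → 106 → 53 → 160 → 80 → 40 → 20 → 10 → 5 → 16 → 8 → 4 → 2 → 1
Total steps = 18

18 steps


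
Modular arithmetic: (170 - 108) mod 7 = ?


170 - 108 = 62
62 mod 7 = 6


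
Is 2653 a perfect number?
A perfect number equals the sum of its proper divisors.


Proper divisors of 2653: 1, 7, 379
Sum = 1 + 7 + 379 = 387

No, 2653 is not perfect (387 ≠ 2653)


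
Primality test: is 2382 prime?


2382 / 2 = 1191 (exact division)
2382 is NOT prime.

No, 2382 is not prime


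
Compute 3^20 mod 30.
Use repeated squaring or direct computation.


3^1 mod 30 = 3
3^2 mod 30 = 9
3^3 mod 30 = 27
3^4 mod 30 = 21
3^5 mod 30 = 3
3^6 mod 30 = 9
3^7 mod 30 = 27
3^8 mod 30 = 21
3^9 mod 30 = 3
3^10 mod 30 = 9
3^11 mod 30 = 27
3^12 mod 30 = 21
3^13 mod 30 = 3
3^14 mod 30 = 9
3^15 mod 30 = 27
3^16 mod 30 = 21
3^17 mod 30 = 3
3^18 mod 30 = 9
3^19 mod 30 = 27
3^20 mod 30 = 21


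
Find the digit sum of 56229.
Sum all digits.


5 + 6 + 2 + 2 + 9 = 24


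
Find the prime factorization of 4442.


4442 / 2 = 2221
2221 / 2221 = 1
4442 = 2 × 2221


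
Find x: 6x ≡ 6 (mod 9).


GCD(6, 9) = 3 divides 6
Divide: 2x ≡ 2 (mod 3)
x ≡ 1 (mod 3)


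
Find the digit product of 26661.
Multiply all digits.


2 × 6 × 6 × 6 × 1 = 432


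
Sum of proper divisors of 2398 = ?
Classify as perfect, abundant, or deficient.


Proper divisors: 1, 2, 11, 22, 109, 218, 1199
Sum = 1 + 2 + 11 + 22 + 109 + 218 + 1199 = 1562
1562 < 2398 → deficient

s(2398) = 1562 (deficient)


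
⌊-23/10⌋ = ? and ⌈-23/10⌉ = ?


-23/10 = -2.3000
floor = -3
ceil = -2

floor = -3, ceil = -2


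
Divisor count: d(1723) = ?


1723 = 1723^1
d(1723) = (1+1) = 2

2 divisors


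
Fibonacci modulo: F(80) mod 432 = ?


F(k) mod 432 for k=1..80:
1, 1, 2, 3, 5, 8, 13, 21, 34, 55, 89, 144, 233, 377, 178, 123, 301, 424, 293, 285, 146, 431, 145, 144, 289, 1, 290, 291, 149, 8, 157, 165, 322, 55, 377, 0, 377, 377, 322, 267, 157, 424, 149, 141, 290, 431, 289, 288, 145, 1, 146, 147, 293, 8, 301, 309, 178, 55, 233, 288, 89, 377, 34, 411, 13, 424, 5, 429, 2, 431, 1, 0, 1, 1, 2, 3, 5, 8, 13, 21
F(80) mod 432 = 21


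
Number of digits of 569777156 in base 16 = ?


569777156 in base 16 = 21F61C04
Number of digits = 8

8 digits (base 16)


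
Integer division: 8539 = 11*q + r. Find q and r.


8539 = 11 * 776 + 3
Check: 8536 + 3 = 8539

q = 776, r = 3


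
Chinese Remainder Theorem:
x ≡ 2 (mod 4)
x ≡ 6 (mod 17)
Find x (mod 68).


M = 4*17 = 68
M1 = M/4 = 17, M2 = M/17 = 4
M1^(-1) mod 4 = 1, M2^(-1) mod 17 = 13
x = 2*17*1 + 6*4*13 = 346
346 mod 68 = 6
Check: 6 mod 4 = 2 ✓, 6 mod 17 = 6 ✓

x ≡ 6 (mod 68)


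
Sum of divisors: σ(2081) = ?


Divisors of 2081: 1, 2081
Sum = 1 + 2081 = 2082

σ(2081) = 2082


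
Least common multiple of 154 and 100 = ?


GCD(154, 100) = 2
LCM = 154*100/2 = 15400/2 = 7700

LCM = 7700


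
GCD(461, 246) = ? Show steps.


461 = 1 * 246 + 215
246 = 1 * 215 + 31
215 = 6 * 31 + 29
31 = 1 * 29 + 2
29 = 14 * 2 + 1
2 = 2 * 1 + 0
GCD = 1


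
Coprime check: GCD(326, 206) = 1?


Euclidean algorithm:
326 = 1 * 206 + 120
206 = 1 * 120 + 86
120 = 1 * 86 + 34
86 = 2 * 34 + 18
34 = 1 * 18 + 16
18 = 1 * 16 + 2
16 = 8 * 2 + 0
GCD(326, 206) = 2

No, not coprime (GCD = 2)


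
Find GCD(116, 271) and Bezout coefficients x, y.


Tabular extended Euclidean (each row: r = 116*s + 271*t):
r=116, s=1, t=0
r=271, s=0, t=1
q=0: r=116, s=1, t=0   [116*(1) + 271*(0) = 116]
q=2: r=39, s=-2, t=1   [116*(-2) + 271*(1) = 39]
q=2: r=38, s=5, t=-2   [116*(5) + 271*(-2) = 38]
q=1: r=1, s=-7, t=3   [116*(-7) + 271*(3) = 1]
q=38: r=0, s=271, t=-116   [116*(271) + 271*(-116) = 0]
GCD = 1; from the row with r=1: x=-7, y=3
Check: 116*(-7) + 271*(3) = -812 + 813 = 1

GCD = 1, x = -7, y = 3


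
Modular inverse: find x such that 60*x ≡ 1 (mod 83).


Use the extended Euclidean algorithm on (83, 60); each row r = 83*s + 60*t:
r=83, s=1, t=0
r=60, s=0, t=1
q=1: r=23, s=1, t=-1   [83*(1) + 60*(-1) = 23]
q=2: r=14, s=-2, t=3   [83*(-2) + 60*(3) = 14]
q=1: r=9, s=3, t=-4   [83*(3) + 60*(-4) = 9]
q=1: r=5, s=-5, t=7   [83*(-5) + 60*(7) = 5]
q=1: r=4, s=8, t=-11   [83*(8) + 60*(-11) = 4]
q=1: r=1, s=-13, t=18   [83*(-13) + 60*(18) = 1]
q=4: r=0, s=60, t=-83   [83*(60) + 60*(-83) = 0]
GCD = 1 with t = 18, so 60*(18) ≡ 1 (mod 83)
Inverse = 18 mod 83 = 18
Check: 60 * 18 = 1080 ≡ 1 (mod 83)

60^(-1) ≡ 18 (mod 83)


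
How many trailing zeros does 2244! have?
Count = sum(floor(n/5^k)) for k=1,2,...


floor(2244/5) = 448
floor(2244/25) = 89
floor(2244/125) = 17
floor(2244/625) = 3
Total = 557

557 trailing zeros


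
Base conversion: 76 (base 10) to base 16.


76 (base 10) = 76 (decimal)
76 (decimal) = 4C (base 16)


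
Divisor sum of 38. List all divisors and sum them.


Divisors of 38: 1, 2, 19, 38
Sum = 1 + 2 + 19 + 38 = 60

σ(38) = 60


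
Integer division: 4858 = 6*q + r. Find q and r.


4858 = 6 * 809 + 4
Check: 4854 + 4 = 4858

q = 809, r = 4


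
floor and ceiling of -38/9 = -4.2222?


-38/9 = -4.2222
floor = -5
ceil = -4

floor = -5, ceil = -4


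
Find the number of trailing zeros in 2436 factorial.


floor(2436/5) = 487
floor(2436/25) = 97
floor(2436/125) = 19
floor(2436/625) = 3
Total = 606

606 trailing zeros


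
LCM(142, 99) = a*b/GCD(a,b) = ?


GCD(142, 99) = 1
LCM = 142*99/1 = 14058/1 = 14058

LCM = 14058


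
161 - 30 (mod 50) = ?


161 - 30 = 131
131 mod 50 = 31


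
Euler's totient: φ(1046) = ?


1046 = 2 × 523
Prime factors: 2, 523
φ(1046) = 1046 × (1-1/2) × (1-1/523)
= 1046 × 1/2 × 522/523 = 522

φ(1046) = 522


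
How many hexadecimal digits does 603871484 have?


603871484 in base 16 = 23FE58FC
Number of digits = 8

8 digits (base 16)


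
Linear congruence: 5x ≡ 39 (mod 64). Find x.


GCD(5, 64) = 1, unique solution
a^(-1) mod 64 = 13
x = 13 * 39 mod 64 = 59

x ≡ 59 (mod 64)


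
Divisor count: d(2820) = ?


2820 = 2^2 × 3^1 × 5^1 × 47^1
d(2820) = (2+1) × (1+1) × (1+1) × (1+1) = 24

24 divisors


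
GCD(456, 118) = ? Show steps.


456 = 3 * 118 + 102
118 = 1 * 102 + 16
102 = 6 * 16 + 6
16 = 2 * 6 + 4
6 = 1 * 4 + 2
4 = 2 * 2 + 0
GCD = 2


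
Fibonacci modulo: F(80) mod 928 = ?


F(k) mod 928 for k=1..80:
1, 1, 2, 3, 5, 8, 13, 21, 34, 55, 89, 144, 233, 377, 610, 59, 669, 728, 469, 269, 738, 79, 817, 896, 785, 753, 610, 435, 117, 552, 669, 293, 34, 327, 361, 688, 121, 809, 2, 811, 813, 696, 581, 349, 2, 351, 353, 704, 129, 833, 34, 867, 901, 840, 813, 725, 610, 407, 89, 496, 585, 153, 738, 891, 701, 664, 437, 173, 610, 783, 465, 320, 785, 177, 34, 211, 245, 456, 701, 229
F(80) mod 928 = 229


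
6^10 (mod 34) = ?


6^1 mod 34 = 6
6^2 mod 34 = 2
6^3 mod 34 = 12
6^4 mod 34 = 4
6^5 mod 34 = 24
6^6 mod 34 = 8
6^7 mod 34 = 14
6^8 mod 34 = 16
6^9 mod 34 = 28
6^10 mod 34 = 32


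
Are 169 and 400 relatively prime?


Euclidean algorithm:
400 = 2 * 169 + 62
169 = 2 * 62 + 45
62 = 1 * 45 + 17
45 = 2 * 17 + 11
17 = 1 * 11 + 6
11 = 1 * 6 + 5
6 = 1 * 5 + 1
5 = 5 * 1 + 0
GCD(169, 400) = 1

Yes, coprime (GCD = 1)


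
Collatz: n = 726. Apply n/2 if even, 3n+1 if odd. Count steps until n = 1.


726 → 363 → 1090 → 545 → 1636 → 818 → 409 → 1228 → 614 → 307 → 922 → 461 → 1384 → 692 → 346 → 173 → 520 → 260 → 130 → 65 → 196 → 98 → 49 → 148 → 74 → 37 → 112 → 56 → 28 → 14 → 7 → 22 → 11 → 34 → 17 → 52 → 26 → 13 → 40 → 20 → 10 → 5 → 16 → 8 → 4 → 2 → 1
Total steps = 46

46 steps


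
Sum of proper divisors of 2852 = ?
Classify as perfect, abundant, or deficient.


Proper divisors: 1, 2, 4, 23, 31, 46, 62, 92, 124, 713, 1426
Sum = 1 + 2 + 4 + 23 + 31 + 46 + 62 + 92 + 124 + 713 + 1426 = 2524
2524 < 2852 → deficient

s(2852) = 2524 (deficient)


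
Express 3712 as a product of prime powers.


3712 / 2 = 1856
1856 / 2 = 928
928 / 2 = 464
464 / 2 = 232
232 / 2 = 116
116 / 2 = 58
58 / 2 = 29
29 / 29 = 1
3712 = 2^7 × 29


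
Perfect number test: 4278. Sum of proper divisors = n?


Proper divisors of 4278: 1, 2, 3, 6, 23, 31, 46, 62, 69, 93, 138, 186, 713, 1426, 2139
Sum = 1 + 2 + 3 + 6 + 23 + 31 + 46 + 62 + 69 + 93 + 138 + 186 + 713 + 1426 + 2139 = 4938

No, 4278 is not perfect (4938 ≠ 4278)


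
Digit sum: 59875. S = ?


5 + 9 + 8 + 7 + 5 = 34


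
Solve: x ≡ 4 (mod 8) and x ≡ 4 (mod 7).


M = 8*7 = 56
M1 = M/8 = 7, M2 = M/7 = 8
M1^(-1) mod 8 = 7, M2^(-1) mod 7 = 1
x = 4*7*7 + 4*8*1 = 228
228 mod 56 = 4
Check: 4 mod 8 = 4 ✓, 4 mod 7 = 4 ✓

x ≡ 4 (mod 56)


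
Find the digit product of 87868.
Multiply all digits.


8 × 7 × 8 × 6 × 8 = 21504


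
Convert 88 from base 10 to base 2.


88 (base 10) = 88 (decimal)
88 (decimal) = 1011000 (base 2)


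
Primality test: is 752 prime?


752 / 2 = 376 (exact division)
752 is NOT prime.

No, 752 is not prime


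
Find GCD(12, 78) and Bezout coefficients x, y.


Tabular extended Euclidean (each row: r = 12*s + 78*t):
r=12, s=1, t=0
r=78, s=0, t=1
q=0: r=12, s=1, t=0   [12*(1) + 78*(0) = 12]
q=6: r=6, s=-6, t=1   [12*(-6) + 78*(1) = 6]
q=2: r=0, s=13, t=-2   [12*(13) + 78*(-2) = 0]
GCD = 6; from the row with r=6: x=-6, y=1
Check: 12*(-6) + 78*(1) = -72 + 78 = 6

GCD = 6, x = -6, y = 1


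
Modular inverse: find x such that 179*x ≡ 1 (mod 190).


Use the extended Euclidean algorithm on (190, 179); each row r = 190*s + 179*t:
r=190, s=1, t=0
r=179, s=0, t=1
q=1: r=11, s=1, t=-1   [190*(1) + 179*(-1) = 11]
q=16: r=3, s=-16, t=17   [190*(-16) + 179*(17) = 3]
q=3: r=2, s=49, t=-52   [190*(49) + 179*(-52) = 2]
q=1: r=1, s=-65, t=69   [190*(-65) + 179*(69) = 1]
q=2: r=0, s=179, t=-190   [190*(179) + 179*(-190) = 0]
GCD = 1 with t = 69, so 179*(69) ≡ 1 (mod 190)
Inverse = 69 mod 190 = 69
Check: 179 * 69 = 12351 ≡ 1 (mod 190)

179^(-1) ≡ 69 (mod 190)


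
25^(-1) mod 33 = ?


Use the extended Euclidean algorithm on (33, 25); each row r = 33*s + 25*t:
r=33, s=1, t=0
r=25, s=0, t=1
q=1: r=8, s=1, t=-1   [33*(1) + 25*(-1) = 8]
q=3: r=1, s=-3, t=4   [33*(-3) + 25*(4) = 1]
q=8: r=0, s=25, t=-33   [33*(25) + 25*(-33) = 0]
GCD = 1 with t = 4, so 25*(4) ≡ 1 (mod 33)
Inverse = 4 mod 33 = 4
Check: 25 * 4 = 100 ≡ 1 (mod 33)

25^(-1) ≡ 4 (mod 33)


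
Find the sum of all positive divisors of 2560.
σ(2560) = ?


Divisors of 2560: 1, 2, 4, 5, 8, 10, 16, 20, 32, 40, 64, 80, 128, 160, 256, 320, 512, 640, 1280, 2560
Sum = 1 + 2 + 4 + 5 + 8 + 10 + 16 + 20 + 32 + 40 + 64 + 80 + 128 + 160 + 256 + 320 + 512 + 640 + 1280 + 2560 = 6138

σ(2560) = 6138


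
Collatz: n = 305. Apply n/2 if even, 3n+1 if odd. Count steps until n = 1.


305 → 916 → 458 → 229 → 688 → 344 → 172 → 86 → 43 → 130 → 65 → 196 → 98 → 49 → 148 → 74 → 37 → 112 → 56 → 28 → 14 → 7 → 22 → 11 → 34 → 17 → 52 → 26 → 13 → 40 → 20 → 10 → 5 → 16 → 8 → 4 → 2 → 1
Total steps = 37

37 steps


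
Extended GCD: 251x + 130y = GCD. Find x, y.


Tabular extended Euclidean (each row: r = 251*s + 130*t):
r=251, s=1, t=0
r=130, s=0, t=1
q=1: r=121, s=1, t=-1   [251*(1) + 130*(-1) = 121]
q=1: r=9, s=-1, t=2   [251*(-1) + 130*(2) = 9]
q=13: r=4, s=14, t=-27   [251*(14) + 130*(-27) = 4]
q=2: r=1, s=-29, t=56   [251*(-29) + 130*(56) = 1]
q=4: r=0, s=130, t=-251   [251*(130) + 130*(-251) = 0]
GCD = 1; from the row with r=1: x=-29, y=56
Check: 251*(-29) + 130*(56) = -7279 + 7280 = 1

GCD = 1, x = -29, y = 56


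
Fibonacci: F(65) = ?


Sequence: 1, 1, 2, 3, 5, 8, 13, 21, 34, 55, 89, 144, 233, 377, 610, 987, 1597, 2584, 4181, 6765, 10946, 17711, 28657, 46368, 75025, 121393, 196418, 317811, 514229, 832040, 1346269, 2178309, 3524578, 5702887, 9227465, 14930352, 24157817, 39088169, 63245986, 102334155, 165580141, 267914296, 433494437, 701408733, 1134903170, 1836311903, 2971215073, 4807526976, 7778742049, 12586269025, 20365011074, 32951280099, 53316291173, 86267571272, 139583862445, 225851433717, 365435296162, 591286729879, 956722026041, 1548008755920, 2504730781961, 4052739537881, 6557470319842, 10610209857723, 17167680177565
F(65) = 17167680177565


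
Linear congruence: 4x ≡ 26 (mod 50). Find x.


GCD(4, 50) = 2 divides 26
Divide: 2x ≡ 13 (mod 25)
x ≡ 19 (mod 25)


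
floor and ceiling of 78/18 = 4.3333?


78/18 = 4.3333
floor = 4
ceil = 5

floor = 4, ceil = 5


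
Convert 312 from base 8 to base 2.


312 (base 8) = 202 (decimal)
202 (decimal) = 11001010 (base 2)


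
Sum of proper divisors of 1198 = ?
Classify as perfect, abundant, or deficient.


Proper divisors: 1, 2, 599
Sum = 1 + 2 + 599 = 602
602 < 1198 → deficient

s(1198) = 602 (deficient)


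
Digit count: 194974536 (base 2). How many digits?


194974536 in base 2 = 1011100111110001001101001000
Number of digits = 28

28 digits (base 2)


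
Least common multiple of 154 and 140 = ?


GCD(154, 140) = 14
LCM = 154*140/14 = 21560/14 = 1540

LCM = 1540


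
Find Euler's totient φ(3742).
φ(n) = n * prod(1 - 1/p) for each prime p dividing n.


3742 = 2 × 1871
Prime factors: 2, 1871
φ(3742) = 3742 × (1-1/2) × (1-1/1871)
= 3742 × 1/2 × 1870/1871 = 1870

φ(3742) = 1870


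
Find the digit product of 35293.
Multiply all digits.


3 × 5 × 2 × 9 × 3 = 810


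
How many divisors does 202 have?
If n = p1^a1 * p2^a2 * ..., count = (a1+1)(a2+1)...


202 = 2^1 × 101^1
d(202) = (1+1) × (1+1) = 4

4 divisors


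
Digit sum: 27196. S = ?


2 + 7 + 1 + 9 + 6 = 25


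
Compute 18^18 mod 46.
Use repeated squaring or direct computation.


18^1 mod 46 = 18
18^2 mod 46 = 2
18^3 mod 46 = 36
18^4 mod 46 = 4
18^5 mod 46 = 26
18^6 mod 46 = 8
18^7 mod 46 = 6
18^8 mod 46 = 16
18^9 mod 46 = 12
18^10 mod 46 = 32
18^11 mod 46 = 24
18^12 mod 46 = 18
18^13 mod 46 = 2
18^14 mod 46 = 36
18^15 mod 46 = 4
18^16 mod 46 = 26
18^17 mod 46 = 8
18^18 mod 46 = 6


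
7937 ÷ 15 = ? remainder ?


7937 = 15 * 529 + 2
Check: 7935 + 2 = 7937

q = 529, r = 2


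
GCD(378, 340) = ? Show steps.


378 = 1 * 340 + 38
340 = 8 * 38 + 36
38 = 1 * 36 + 2
36 = 18 * 2 + 0
GCD = 2


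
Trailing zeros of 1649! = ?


floor(1649/5) = 329
floor(1649/25) = 65
floor(1649/125) = 13
floor(1649/625) = 2
Total = 409

409 trailing zeros


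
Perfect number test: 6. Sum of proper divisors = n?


Proper divisors of 6: 1, 2, 3
Sum = 1 + 2 + 3 = 6

Yes, 6 is perfect (6 = 6)


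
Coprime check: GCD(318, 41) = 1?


Euclidean algorithm:
318 = 7 * 41 + 31
41 = 1 * 31 + 10
31 = 3 * 10 + 1
10 = 10 * 1 + 0
GCD(318, 41) = 1

Yes, coprime (GCD = 1)


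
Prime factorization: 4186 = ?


4186 / 2 = 2093
2093 / 7 = 299
299 / 13 = 23
23 / 23 = 1
4186 = 2 × 7 × 13 × 23


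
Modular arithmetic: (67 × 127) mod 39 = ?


67 × 127 = 8509
8509 mod 39 = 7


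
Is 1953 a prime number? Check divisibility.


1953 / 3 = 651 (exact division)
1953 is NOT prime.

No, 1953 is not prime


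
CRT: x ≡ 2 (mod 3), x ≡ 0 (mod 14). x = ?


M = 3*14 = 42
M1 = M/3 = 14, M2 = M/14 = 3
M1^(-1) mod 3 = 2, M2^(-1) mod 14 = 5
x = 2*14*2 + 0*3*5 = 56
56 mod 42 = 14
Check: 14 mod 3 = 2 ✓, 14 mod 14 = 0 ✓

x ≡ 14 (mod 42)


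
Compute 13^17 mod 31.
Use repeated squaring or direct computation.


13^1 mod 31 = 13
13^2 mod 31 = 14
13^3 mod 31 = 27
13^4 mod 31 = 10
13^5 mod 31 = 6
13^6 mod 31 = 16
13^7 mod 31 = 22
13^8 mod 31 = 7
13^9 mod 31 = 29
13^10 mod 31 = 5
13^11 mod 31 = 3
13^12 mod 31 = 8
13^13 mod 31 = 11
13^14 mod 31 = 19
13^15 mod 31 = 30
13^16 mod 31 = 18
13^17 mod 31 = 17


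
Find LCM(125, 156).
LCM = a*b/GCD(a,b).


GCD(125, 156) = 1
LCM = 125*156/1 = 19500/1 = 19500

LCM = 19500


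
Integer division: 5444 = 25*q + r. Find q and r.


5444 = 25 * 217 + 19
Check: 5425 + 19 = 5444

q = 217, r = 19


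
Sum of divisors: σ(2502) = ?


Divisors of 2502: 1, 2, 3, 6, 9, 18, 139, 278, 417, 834, 1251, 2502
Sum = 1 + 2 + 3 + 6 + 9 + 18 + 139 + 278 + 417 + 834 + 1251 + 2502 = 5460

σ(2502) = 5460


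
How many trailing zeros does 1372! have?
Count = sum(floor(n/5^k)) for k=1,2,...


floor(1372/5) = 274
floor(1372/25) = 54
floor(1372/125) = 10
floor(1372/625) = 2
Total = 340

340 trailing zeros


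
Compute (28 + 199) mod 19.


28 + 199 = 227
227 mod 19 = 18


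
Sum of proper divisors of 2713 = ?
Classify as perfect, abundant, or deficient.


Proper divisors: 1
Sum = 1 = 1
1 < 2713 → deficient

s(2713) = 1 (deficient)


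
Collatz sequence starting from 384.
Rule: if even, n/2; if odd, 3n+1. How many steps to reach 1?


384 → 192 → 96 → 48 → 24 → 12 → 6 → 3 → 10 → 5 → 16 → 8 → 4 → 2 → 1
Total steps = 14

14 steps


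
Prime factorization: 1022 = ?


1022 / 2 = 511
511 / 7 = 73
73 / 73 = 1
1022 = 2 × 7 × 73


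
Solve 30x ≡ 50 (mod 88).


GCD(30, 88) = 2 divides 50
Divide: 15x ≡ 25 (mod 44)
x ≡ 31 (mod 44)


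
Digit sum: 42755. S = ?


4 + 2 + 7 + 5 + 5 = 23


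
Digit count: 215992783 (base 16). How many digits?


215992783 in base 16 = CDFC9CF
Number of digits = 7

7 digits (base 16)


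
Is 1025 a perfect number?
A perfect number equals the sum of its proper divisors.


Proper divisors of 1025: 1, 5, 25, 41, 205
Sum = 1 + 5 + 25 + 41 + 205 = 277

No, 1025 is not perfect (277 ≠ 1025)


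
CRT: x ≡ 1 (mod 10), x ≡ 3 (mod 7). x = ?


M = 10*7 = 70
M1 = M/10 = 7, M2 = M/7 = 10
M1^(-1) mod 10 = 3, M2^(-1) mod 7 = 5
x = 1*7*3 + 3*10*5 = 171
171 mod 70 = 31
Check: 31 mod 10 = 1 ✓, 31 mod 7 = 3 ✓

x ≡ 31 (mod 70)


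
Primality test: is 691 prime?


Check divisors up to sqrt(691) = 26.2869
No divisors found.
691 is prime.

Yes, 691 is prime


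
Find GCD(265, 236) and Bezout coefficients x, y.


Tabular extended Euclidean (each row: r = 265*s + 236*t):
r=265, s=1, t=0
r=236, s=0, t=1
q=1: r=29, s=1, t=-1   [265*(1) + 236*(-1) = 29]
q=8: r=4, s=-8, t=9   [265*(-8) + 236*(9) = 4]
q=7: r=1, s=57, t=-64   [265*(57) + 236*(-64) = 1]
q=4: r=0, s=-236, t=265   [265*(-236) + 236*(265) = 0]
GCD = 1; from the row with r=1: x=57, y=-64
Check: 265*(57) + 236*(-64) = 15105 - 15104 = 1

GCD = 1, x = 57, y = -64


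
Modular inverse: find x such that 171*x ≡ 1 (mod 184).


Use the extended Euclidean algorithm on (184, 171); each row r = 184*s + 171*t:
r=184, s=1, t=0
r=171, s=0, t=1
q=1: r=13, s=1, t=-1   [184*(1) + 171*(-1) = 13]
q=13: r=2, s=-13, t=14   [184*(-13) + 171*(14) = 2]
q=6: r=1, s=79, t=-85   [184*(79) + 171*(-85) = 1]
q=2: r=0, s=-171, t=184   [184*(-171) + 171*(184) = 0]
GCD = 1 with t = -85, so 171*(-85) ≡ 1 (mod 184)
Inverse = -85 mod 184 = 99
Check: 171 * 99 = 16929 ≡ 1 (mod 184)

171^(-1) ≡ 99 (mod 184)


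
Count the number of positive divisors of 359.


359 = 359^1
d(359) = (1+1) = 2

2 divisors


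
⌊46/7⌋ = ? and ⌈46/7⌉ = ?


46/7 = 6.5714
floor = 6
ceil = 7

floor = 6, ceil = 7


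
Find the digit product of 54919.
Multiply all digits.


5 × 4 × 9 × 1 × 9 = 1620


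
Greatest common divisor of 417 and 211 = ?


417 = 1 * 211 + 206
211 = 1 * 206 + 5
206 = 41 * 5 + 1
5 = 5 * 1 + 0
GCD = 1


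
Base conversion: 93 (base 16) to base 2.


93 (base 16) = 147 (decimal)
147 (decimal) = 10010011 (base 2)


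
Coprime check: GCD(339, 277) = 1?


Euclidean algorithm:
339 = 1 * 277 + 62
277 = 4 * 62 + 29
62 = 2 * 29 + 4
29 = 7 * 4 + 1
4 = 4 * 1 + 0
GCD(339, 277) = 1

Yes, coprime (GCD = 1)


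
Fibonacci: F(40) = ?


Sequence: 1, 1, 2, 3, 5, 8, 13, 21, 34, 55, 89, 144, 233, 377, 610, 987, 1597, 2584, 4181, 6765, 10946, 17711, 28657, 46368, 75025, 121393, 196418, 317811, 514229, 832040, 1346269, 2178309, 3524578, 5702887, 9227465, 14930352, 24157817, 39088169, 63245986, 102334155
F(40) = 102334155


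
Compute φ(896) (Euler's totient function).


896 = 2^7 × 7
Prime factors: 2, 7
φ(896) = 896 × (1-1/2) × (1-1/7)
= 896 × 1/2 × 6/7 = 384

φ(896) = 384


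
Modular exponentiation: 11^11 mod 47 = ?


11^1 mod 47 = 11
11^2 mod 47 = 27
11^3 mod 47 = 15
11^4 mod 47 = 24
11^5 mod 47 = 29
11^6 mod 47 = 37
11^7 mod 47 = 31
11^8 mod 47 = 12
11^9 mod 47 = 38
11^10 mod 47 = 42
11^11 mod 47 = 39


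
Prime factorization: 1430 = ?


1430 / 2 = 715
715 / 5 = 143
143 / 11 = 13
13 / 13 = 1
1430 = 2 × 5 × 11 × 13


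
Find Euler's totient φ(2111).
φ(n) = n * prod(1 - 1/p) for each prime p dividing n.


2111 = 2111
Prime factors: 2111
φ(2111) = 2111 × (1-1/2111)
= 2111 × 2110/2111 = 2110

φ(2111) = 2110


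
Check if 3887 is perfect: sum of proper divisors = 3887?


Proper divisors of 3887: 1, 13, 23, 169, 299
Sum = 1 + 13 + 23 + 169 + 299 = 505

No, 3887 is not perfect (505 ≠ 3887)


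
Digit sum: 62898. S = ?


6 + 2 + 8 + 9 + 8 = 33


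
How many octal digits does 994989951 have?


994989951 in base 8 = 7323453577
Number of digits = 10

10 digits (base 8)


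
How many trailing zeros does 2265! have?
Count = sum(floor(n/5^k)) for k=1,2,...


floor(2265/5) = 453
floor(2265/25) = 90
floor(2265/125) = 18
floor(2265/625) = 3
Total = 564

564 trailing zeros


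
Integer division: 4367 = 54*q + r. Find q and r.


4367 = 54 * 80 + 47
Check: 4320 + 47 = 4367

q = 80, r = 47


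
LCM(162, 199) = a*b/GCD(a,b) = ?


GCD(162, 199) = 1
LCM = 162*199/1 = 32238/1 = 32238

LCM = 32238


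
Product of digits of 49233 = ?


4 × 9 × 2 × 3 × 3 = 648


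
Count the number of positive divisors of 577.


577 = 577^1
d(577) = (1+1) = 2

2 divisors


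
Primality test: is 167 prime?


Check divisors up to sqrt(167) = 12.9228
No divisors found.
167 is prime.

Yes, 167 is prime


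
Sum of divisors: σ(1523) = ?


Divisors of 1523: 1, 1523
Sum = 1 + 1523 = 1524

σ(1523) = 1524


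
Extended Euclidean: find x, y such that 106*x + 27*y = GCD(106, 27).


Tabular extended Euclidean (each row: r = 106*s + 27*t):
r=106, s=1, t=0
r=27, s=0, t=1
q=3: r=25, s=1, t=-3   [106*(1) + 27*(-3) = 25]
q=1: r=2, s=-1, t=4   [106*(-1) + 27*(4) = 2]
q=12: r=1, s=13, t=-51   [106*(13) + 27*(-51) = 1]
q=2: r=0, s=-27, t=106   [106*(-27) + 27*(106) = 0]
GCD = 1; from the row with r=1: x=13, y=-51
Check: 106*(13) + 27*(-51) = 1378 - 1377 = 1

GCD = 1, x = 13, y = -51


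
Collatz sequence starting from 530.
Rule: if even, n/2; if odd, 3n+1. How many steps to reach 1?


530 → 265 → 796 → 398 → 199 → 598 → 299 → 898 → 449 → 1348 → 674 → 337 → 1012 → 506 → 253 → 760 → 380 → 190 → 95 → 286 → 143 → 430 → 215 → 646 → 323 → 970 → 485 → 1456 → 728 → 364 → 182 → 91 → 274 → 137 → 412 → 206 → 103 → 310 → 155 → 466 → 233 → 700 → 350 → 175 → 526 → 263 → 790 → 395 → 1186 → 593 → 1780 → 890 → 445 → 1336 → 668 → 334 → 167 → 502 → 251 → 754 → 377 → 1132 → 566 → 283 → 850 → 425 → 1276 → 638 → 319 → 958 → 479 → 1438 → 719 → 2158 → 1079 → 3238 → 1619 → 4858 → 2429 → 7288 → 3644 → 1822 → 911 → 2734 → 1367 → 4102 → 2051 → 6154 → 3077 → 9232 → 4616 → 2308 → 1154 → 577 → 1732 → 866 → 433 → 1300 → 650 → 325 → 976 → 488 → 244 → 122 → 61 → 184 → 92 → 46 → 23 → 70 → 35 → 106 → 53 → 160 → 80 → 40 → 20 → 10 → 5 → 16 → 8 → 4 → 2 → 1
Total steps = 123

123 steps


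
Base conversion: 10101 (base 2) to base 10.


10101 (base 2) = 21 (decimal)
21 (decimal) = 21 (base 10)


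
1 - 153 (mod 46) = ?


1 - 153 = -152
-152 mod 46 = 32


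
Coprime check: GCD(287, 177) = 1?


Euclidean algorithm:
287 = 1 * 177 + 110
177 = 1 * 110 + 67
110 = 1 * 67 + 43
67 = 1 * 43 + 24
43 = 1 * 24 + 19
24 = 1 * 19 + 5
19 = 3 * 5 + 4
5 = 1 * 4 + 1
4 = 4 * 1 + 0
GCD(287, 177) = 1

Yes, coprime (GCD = 1)


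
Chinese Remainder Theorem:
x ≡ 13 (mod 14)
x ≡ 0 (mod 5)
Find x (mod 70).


M = 14*5 = 70
M1 = M/14 = 5, M2 = M/5 = 14
M1^(-1) mod 14 = 3, M2^(-1) mod 5 = 4
x = 13*5*3 + 0*14*4 = 195
195 mod 70 = 55
Check: 55 mod 14 = 13 ✓, 55 mod 5 = 0 ✓

x ≡ 55 (mod 70)


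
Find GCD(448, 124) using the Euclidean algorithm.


448 = 3 * 124 + 76
124 = 1 * 76 + 48
76 = 1 * 48 + 28
48 = 1 * 28 + 20
28 = 1 * 20 + 8
20 = 2 * 8 + 4
8 = 2 * 4 + 0
GCD = 4


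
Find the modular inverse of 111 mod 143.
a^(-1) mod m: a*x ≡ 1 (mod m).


Use the extended Euclidean algorithm on (143, 111); each row r = 143*s + 111*t:
r=143, s=1, t=0
r=111, s=0, t=1
q=1: r=32, s=1, t=-1   [143*(1) + 111*(-1) = 32]
q=3: r=15, s=-3, t=4   [143*(-3) + 111*(4) = 15]
q=2: r=2, s=7, t=-9   [143*(7) + 111*(-9) = 2]
q=7: r=1, s=-52, t=67   [143*(-52) + 111*(67) = 1]
q=2: r=0, s=111, t=-143   [143*(111) + 111*(-143) = 0]
GCD = 1 with t = 67, so 111*(67) ≡ 1 (mod 143)
Inverse = 67 mod 143 = 67
Check: 111 * 67 = 7437 ≡ 1 (mod 143)

111^(-1) ≡ 67 (mod 143)


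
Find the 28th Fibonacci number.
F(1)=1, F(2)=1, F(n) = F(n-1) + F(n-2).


Sequence: 1, 1, 2, 3, 5, 8, 13, 21, 34, 55, 89, 144, 233, 377, 610, 987, 1597, 2584, 4181, 6765, 10946, 17711, 28657, 46368, 75025, 121393, 196418, 317811
F(28) = 317811


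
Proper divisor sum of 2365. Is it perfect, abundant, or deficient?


Proper divisors: 1, 5, 11, 43, 55, 215, 473
Sum = 1 + 5 + 11 + 43 + 55 + 215 + 473 = 803
803 < 2365 → deficient

s(2365) = 803 (deficient)


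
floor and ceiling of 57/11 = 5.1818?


57/11 = 5.1818
floor = 5
ceil = 6

floor = 5, ceil = 6


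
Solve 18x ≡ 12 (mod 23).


GCD(18, 23) = 1, unique solution
a^(-1) mod 23 = 9
x = 9 * 12 mod 23 = 16

x ≡ 16 (mod 23)


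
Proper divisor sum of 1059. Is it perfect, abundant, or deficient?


Proper divisors: 1, 3, 353
Sum = 1 + 3 + 353 = 357
357 < 1059 → deficient

s(1059) = 357 (deficient)


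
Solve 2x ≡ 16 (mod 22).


GCD(2, 22) = 2 divides 16
Divide: 1x ≡ 8 (mod 11)
x ≡ 8 (mod 11)


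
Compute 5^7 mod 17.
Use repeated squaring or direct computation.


5^1 mod 17 = 5
5^2 mod 17 = 8
5^3 mod 17 = 6
5^4 mod 17 = 13
5^5 mod 17 = 14
5^6 mod 17 = 2
5^7 mod 17 = 10


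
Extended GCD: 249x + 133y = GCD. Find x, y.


Tabular extended Euclidean (each row: r = 249*s + 133*t):
r=249, s=1, t=0
r=133, s=0, t=1
q=1: r=116, s=1, t=-1   [249*(1) + 133*(-1) = 116]
q=1: r=17, s=-1, t=2   [249*(-1) + 133*(2) = 17]
q=6: r=14, s=7, t=-13   [249*(7) + 133*(-13) = 14]
q=1: r=3, s=-8, t=15   [249*(-8) + 133*(15) = 3]
q=4: r=2, s=39, t=-73   [249*(39) + 133*(-73) = 2]
q=1: r=1, s=-47, t=88   [249*(-47) + 133*(88) = 1]
q=2: r=0, s=133, t=-249   [249*(133) + 133*(-249) = 0]
GCD = 1; from the row with r=1: x=-47, y=88
Check: 249*(-47) + 133*(88) = -11703 + 11704 = 1

GCD = 1, x = -47, y = 88


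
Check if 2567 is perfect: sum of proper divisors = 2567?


Proper divisors of 2567: 1, 17, 151
Sum = 1 + 17 + 151 = 169

No, 2567 is not perfect (169 ≠ 2567)


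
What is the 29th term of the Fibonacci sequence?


Sequence: 1, 1, 2, 3, 5, 8, 13, 21, 34, 55, 89, 144, 233, 377, 610, 987, 1597, 2584, 4181, 6765, 10946, 17711, 28657, 46368, 75025, 121393, 196418, 317811, 514229
F(29) = 514229


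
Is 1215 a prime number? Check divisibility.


1215 / 3 = 405 (exact division)
1215 is NOT prime.

No, 1215 is not prime


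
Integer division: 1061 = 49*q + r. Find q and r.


1061 = 49 * 21 + 32
Check: 1029 + 32 = 1061

q = 21, r = 32


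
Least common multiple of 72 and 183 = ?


GCD(72, 183) = 3
LCM = 72*183/3 = 13176/3 = 4392

LCM = 4392


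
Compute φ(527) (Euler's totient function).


527 = 17 × 31
Prime factors: 17, 31
φ(527) = 527 × (1-1/17) × (1-1/31)
= 527 × 16/17 × 30/31 = 480

φ(527) = 480


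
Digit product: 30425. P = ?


3 × 0 × 4 × 2 × 5 = 0


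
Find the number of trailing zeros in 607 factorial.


floor(607/5) = 121
floor(607/25) = 24
floor(607/125) = 4
Total = 149

149 trailing zeros


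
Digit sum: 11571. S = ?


1 + 1 + 5 + 7 + 1 = 15


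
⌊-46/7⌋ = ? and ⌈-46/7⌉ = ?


-46/7 = -6.5714
floor = -7
ceil = -6

floor = -7, ceil = -6


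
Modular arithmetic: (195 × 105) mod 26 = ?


195 × 105 = 20475
20475 mod 26 = 13


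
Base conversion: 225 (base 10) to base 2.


225 (base 10) = 225 (decimal)
225 (decimal) = 11100001 (base 2)


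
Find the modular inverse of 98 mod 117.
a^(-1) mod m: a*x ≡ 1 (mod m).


Use the extended Euclidean algorithm on (117, 98); each row r = 117*s + 98*t:
r=117, s=1, t=0
r=98, s=0, t=1
q=1: r=19, s=1, t=-1   [117*(1) + 98*(-1) = 19]
q=5: r=3, s=-5, t=6   [117*(-5) + 98*(6) = 3]
q=6: r=1, s=31, t=-37   [117*(31) + 98*(-37) = 1]
q=3: r=0, s=-98, t=117   [117*(-98) + 98*(117) = 0]
GCD = 1 with t = -37, so 98*(-37) ≡ 1 (mod 117)
Inverse = -37 mod 117 = 80
Check: 98 * 80 = 7840 ≡ 1 (mod 117)

98^(-1) ≡ 80 (mod 117)


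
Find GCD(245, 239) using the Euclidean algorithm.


245 = 1 * 239 + 6
239 = 39 * 6 + 5
6 = 1 * 5 + 1
5 = 5 * 1 + 0
GCD = 1


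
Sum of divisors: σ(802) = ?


Divisors of 802: 1, 2, 401, 802
Sum = 1 + 2 + 401 + 802 = 1206

σ(802) = 1206


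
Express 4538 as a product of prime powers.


4538 / 2 = 2269
2269 / 2269 = 1
4538 = 2 × 2269


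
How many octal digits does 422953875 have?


422953875 in base 8 = 3115341623
Number of digits = 10

10 digits (base 8)


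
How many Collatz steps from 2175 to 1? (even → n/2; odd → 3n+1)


2175 → 6526 → 3263 → 9790 → 4895 → 14686 → 7343 → 22030 → 11015 → 33046 → 16523 → 49570 → 24785 → 74356 → 37178 → 18589 → 55768 → 27884 → 13942 → 6971 → 20914 → 10457 → 31372 → 15686 → 7843 → 23530 → 11765 → 35296 → 17648 → 8824 → 4412 → 2206 → 1103 → 3310 → 1655 → 4966 → 2483 → 7450 → 3725 → 11176 → 5588 → 2794 → 1397 → 4192 → 2096 → 1048 → 524 → 262 → 131 → 394 → 197 → 592 → 296 → 148 → 74 → 37 → 112 → 56 → 28 → 14 → 7 → 22 → 11 → 34 → 17 → 52 → 26 → 13 → 40 → 20 → 10 → 5 → 16 → 8 → 4 → 2 → 1
Total steps = 76

76 steps


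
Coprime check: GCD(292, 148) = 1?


Euclidean algorithm:
292 = 1 * 148 + 144
148 = 1 * 144 + 4
144 = 36 * 4 + 0
GCD(292, 148) = 4

No, not coprime (GCD = 4)


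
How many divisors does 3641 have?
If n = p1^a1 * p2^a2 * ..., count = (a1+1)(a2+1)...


3641 = 11^1 × 331^1
d(3641) = (1+1) × (1+1) = 4

4 divisors


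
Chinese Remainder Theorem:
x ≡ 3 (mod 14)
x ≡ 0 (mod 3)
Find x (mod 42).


M = 14*3 = 42
M1 = M/14 = 3, M2 = M/3 = 14
M1^(-1) mod 14 = 5, M2^(-1) mod 3 = 2
x = 3*3*5 + 0*14*2 = 45
45 mod 42 = 3
Check: 3 mod 14 = 3 ✓, 3 mod 3 = 0 ✓

x ≡ 3 (mod 42)
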